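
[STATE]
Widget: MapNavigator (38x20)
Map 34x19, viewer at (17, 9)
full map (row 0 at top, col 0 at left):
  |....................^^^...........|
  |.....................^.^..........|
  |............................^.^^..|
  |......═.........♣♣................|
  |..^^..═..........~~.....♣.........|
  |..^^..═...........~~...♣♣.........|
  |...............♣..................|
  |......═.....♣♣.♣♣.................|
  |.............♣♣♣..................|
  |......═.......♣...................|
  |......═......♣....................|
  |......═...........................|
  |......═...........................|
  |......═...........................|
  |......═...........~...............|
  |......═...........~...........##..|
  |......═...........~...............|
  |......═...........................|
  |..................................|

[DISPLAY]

                                      
  ....................^^^...........  
  .....................^.^..........  
  ............................^.^^..  
  ......═.........♣♣................  
  ..^^..═..........~~.....♣.........  
  ..^^..═...........~~...♣♣.........  
  ...............♣..................  
  ......═.....♣♣.♣♣.................  
  .............♣♣♣..................  
  ......═.......♣..@................  
  ......═......♣....................  
  ......═...........................  
  ......═...........................  
  ......═...........................  
  ......═...........~...............  
  ......═...........~...........##..  
  ......═...........~...............  
  ......═...........................  
  ..................................  


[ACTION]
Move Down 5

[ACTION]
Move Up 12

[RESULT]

                                      
                                      
                                      
                                      
                                      
                                      
                                      
                                      
  ....................^^^...........  
  .....................^.^..........  
  .................@..........^.^^..  
  ......═.........♣♣................  
  ..^^..═..........~~.....♣.........  
  ..^^..═...........~~...♣♣.........  
  ...............♣..................  
  ......═.....♣♣.♣♣.................  
  .............♣♣♣..................  
  ......═.......♣...................  
  ......═......♣....................  
  ......═...........................  


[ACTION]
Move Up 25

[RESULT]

                                      
                                      
                                      
                                      
                                      
                                      
                                      
                                      
                                      
                                      
  .................@..^^^...........  
  .....................^.^..........  
  ............................^.^^..  
  ......═.........♣♣................  
  ..^^..═..........~~.....♣.........  
  ..^^..═...........~~...♣♣.........  
  ...............♣..................  
  ......═.....♣♣.♣♣.................  
  .............♣♣♣..................  
  ......═.......♣...................  


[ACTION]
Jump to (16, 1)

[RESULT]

                                      
                                      
                                      
                                      
                                      
                                      
                                      
                                      
                                      
   ....................^^^........... 
   ................@....^.^.......... 
   ............................^.^^.. 
   ......═.........♣♣................ 
   ..^^..═..........~~.....♣......... 
   ..^^..═...........~~...♣♣......... 
   ...............♣.................. 
   ......═.....♣♣.♣♣................. 
   .............♣♣♣.................. 
   ......═.......♣................... 
   ......═......♣.................... 


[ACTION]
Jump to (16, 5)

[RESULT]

                                      
                                      
                                      
                                      
                                      
   ....................^^^........... 
   .....................^.^.......... 
   ............................^.^^.. 
   ......═.........♣♣................ 
   ..^^..═..........~~.....♣......... 
   ..^^..═.........@.~~...♣♣......... 
   ...............♣.................. 
   ......═.....♣♣.♣♣................. 
   .............♣♣♣.................. 
   ......═.......♣................... 
   ......═......♣.................... 
   ......═........................... 
   ......═........................... 
   ......═........................... 
   ......═...........~............... 


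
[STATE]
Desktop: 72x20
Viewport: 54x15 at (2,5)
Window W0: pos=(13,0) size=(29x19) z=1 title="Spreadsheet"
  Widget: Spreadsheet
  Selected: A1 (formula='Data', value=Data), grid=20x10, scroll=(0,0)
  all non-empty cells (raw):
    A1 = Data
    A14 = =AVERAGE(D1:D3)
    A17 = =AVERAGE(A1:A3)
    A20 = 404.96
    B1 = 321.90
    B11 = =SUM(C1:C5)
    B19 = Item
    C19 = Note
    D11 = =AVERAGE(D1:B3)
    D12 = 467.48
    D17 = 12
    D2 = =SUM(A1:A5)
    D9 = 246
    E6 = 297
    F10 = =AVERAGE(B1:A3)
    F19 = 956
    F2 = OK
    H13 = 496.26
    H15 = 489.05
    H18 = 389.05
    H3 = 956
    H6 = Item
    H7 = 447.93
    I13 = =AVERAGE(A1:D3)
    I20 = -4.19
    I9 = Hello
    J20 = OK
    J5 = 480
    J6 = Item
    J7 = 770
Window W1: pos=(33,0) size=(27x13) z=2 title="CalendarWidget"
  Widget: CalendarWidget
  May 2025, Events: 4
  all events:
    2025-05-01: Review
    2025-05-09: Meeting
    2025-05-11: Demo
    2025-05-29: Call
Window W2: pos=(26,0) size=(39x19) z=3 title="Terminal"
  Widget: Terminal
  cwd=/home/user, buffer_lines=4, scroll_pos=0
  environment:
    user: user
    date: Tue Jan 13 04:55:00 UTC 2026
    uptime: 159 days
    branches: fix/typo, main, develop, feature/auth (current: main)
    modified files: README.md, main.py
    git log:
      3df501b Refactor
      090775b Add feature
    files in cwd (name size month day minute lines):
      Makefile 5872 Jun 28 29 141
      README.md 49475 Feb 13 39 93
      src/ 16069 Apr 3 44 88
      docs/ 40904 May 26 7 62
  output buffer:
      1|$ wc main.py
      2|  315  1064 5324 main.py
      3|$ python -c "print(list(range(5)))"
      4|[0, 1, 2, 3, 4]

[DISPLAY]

           ┃------------┃$ python -c "print(list(range
           ┃  1 [Data]  ┃[0, 1, 2, 3, 4]              
           ┃  2        0┃$ █                          
           ┃  3        0┃                             
           ┃  4        0┃                             
           ┃  5        0┃                             
           ┃  6        0┃                             
           ┃  7        0┃                             
           ┃  8        0┃                             
           ┃  9        0┃                             
           ┃ 10        0┃                             
           ┃ 11        0┃                             
           ┃ 12        0┃                             
           ┗━━━━━━━━━━━━┗━━━━━━━━━━━━━━━━━━━━━━━━━━━━━
                                                      


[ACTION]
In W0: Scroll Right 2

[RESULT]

           ┃------------┃$ python -c "print(list(range
           ┃  1        0┃[0, 1, 2, 3, 4]              
           ┃  2        0┃$ █                          
           ┃  3        0┃                             
           ┃  4        0┃                             
           ┃  5        0┃                             
           ┃  6        0┃                             
           ┃  7        0┃                             
           ┃  8        0┃                             
           ┃  9        0┃                             
           ┃ 10        0┃                             
           ┃ 11        0┃                             
           ┃ 12        0┃                             
           ┗━━━━━━━━━━━━┗━━━━━━━━━━━━━━━━━━━━━━━━━━━━━
                                                      


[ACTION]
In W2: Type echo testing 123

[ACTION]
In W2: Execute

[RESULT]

           ┃------------┃$ python -c "print(list(range
           ┃  1        0┃[0, 1, 2, 3, 4]              
           ┃  2        0┃$ echo testing 123           
           ┃  3        0┃testing 123                  
           ┃  4        0┃$ █                          
           ┃  5        0┃                             
           ┃  6        0┃                             
           ┃  7        0┃                             
           ┃  8        0┃                             
           ┃  9        0┃                             
           ┃ 10        0┃                             
           ┃ 11        0┃                             
           ┃ 12        0┃                             
           ┗━━━━━━━━━━━━┗━━━━━━━━━━━━━━━━━━━━━━━━━━━━━
                                                      


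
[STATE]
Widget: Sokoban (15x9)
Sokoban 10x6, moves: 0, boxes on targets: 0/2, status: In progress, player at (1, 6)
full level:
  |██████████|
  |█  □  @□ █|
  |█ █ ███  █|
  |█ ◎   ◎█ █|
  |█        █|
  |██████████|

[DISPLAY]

██████████     
█  □  @□ █     
█ █ ███  █     
█ ◎   ◎█ █     
█        █     
██████████     
Moves: 0  0/2  
               
               


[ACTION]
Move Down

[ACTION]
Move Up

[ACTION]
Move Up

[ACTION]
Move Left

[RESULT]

██████████     
█  □ @ □ █     
█ █ ███  █     
█ ◎   ◎█ █     
█        █     
██████████     
Moves: 1  0/2  
               
               


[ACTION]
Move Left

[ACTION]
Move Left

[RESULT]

██████████     
█ □@   □ █     
█ █ ███  █     
█ ◎   ◎█ █     
█        █     
██████████     
Moves: 3  0/2  
               
               


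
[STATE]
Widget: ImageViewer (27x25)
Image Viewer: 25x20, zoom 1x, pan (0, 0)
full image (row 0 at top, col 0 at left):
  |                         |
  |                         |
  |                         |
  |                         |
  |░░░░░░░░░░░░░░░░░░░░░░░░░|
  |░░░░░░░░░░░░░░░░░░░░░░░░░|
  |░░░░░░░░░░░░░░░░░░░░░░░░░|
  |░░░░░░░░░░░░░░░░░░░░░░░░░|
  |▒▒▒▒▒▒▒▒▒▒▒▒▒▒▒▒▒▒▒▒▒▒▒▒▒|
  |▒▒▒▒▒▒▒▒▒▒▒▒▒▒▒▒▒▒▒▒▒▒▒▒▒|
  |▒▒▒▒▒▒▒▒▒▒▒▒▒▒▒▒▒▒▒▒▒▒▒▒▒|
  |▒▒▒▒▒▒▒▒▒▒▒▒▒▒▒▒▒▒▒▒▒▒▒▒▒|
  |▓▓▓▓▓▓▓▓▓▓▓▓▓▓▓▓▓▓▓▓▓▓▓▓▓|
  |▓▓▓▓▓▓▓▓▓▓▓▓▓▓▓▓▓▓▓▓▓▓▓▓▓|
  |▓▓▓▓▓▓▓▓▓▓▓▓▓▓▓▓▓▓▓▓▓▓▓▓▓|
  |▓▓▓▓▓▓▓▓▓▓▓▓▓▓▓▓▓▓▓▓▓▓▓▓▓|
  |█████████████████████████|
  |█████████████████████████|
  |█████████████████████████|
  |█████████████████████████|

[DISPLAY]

                           
                           
                           
                           
░░░░░░░░░░░░░░░░░░░░░░░░░  
░░░░░░░░░░░░░░░░░░░░░░░░░  
░░░░░░░░░░░░░░░░░░░░░░░░░  
░░░░░░░░░░░░░░░░░░░░░░░░░  
▒▒▒▒▒▒▒▒▒▒▒▒▒▒▒▒▒▒▒▒▒▒▒▒▒  
▒▒▒▒▒▒▒▒▒▒▒▒▒▒▒▒▒▒▒▒▒▒▒▒▒  
▒▒▒▒▒▒▒▒▒▒▒▒▒▒▒▒▒▒▒▒▒▒▒▒▒  
▒▒▒▒▒▒▒▒▒▒▒▒▒▒▒▒▒▒▒▒▒▒▒▒▒  
▓▓▓▓▓▓▓▓▓▓▓▓▓▓▓▓▓▓▓▓▓▓▓▓▓  
▓▓▓▓▓▓▓▓▓▓▓▓▓▓▓▓▓▓▓▓▓▓▓▓▓  
▓▓▓▓▓▓▓▓▓▓▓▓▓▓▓▓▓▓▓▓▓▓▓▓▓  
▓▓▓▓▓▓▓▓▓▓▓▓▓▓▓▓▓▓▓▓▓▓▓▓▓  
█████████████████████████  
█████████████████████████  
█████████████████████████  
█████████████████████████  
                           
                           
                           
                           
                           


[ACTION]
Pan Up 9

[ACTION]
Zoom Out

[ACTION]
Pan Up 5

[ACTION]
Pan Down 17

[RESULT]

█████████████████████████  
█████████████████████████  
█████████████████████████  
                           
                           
                           
                           
                           
                           
                           
                           
                           
                           
                           
                           
                           
                           
                           
                           
                           
                           
                           
                           
                           
                           


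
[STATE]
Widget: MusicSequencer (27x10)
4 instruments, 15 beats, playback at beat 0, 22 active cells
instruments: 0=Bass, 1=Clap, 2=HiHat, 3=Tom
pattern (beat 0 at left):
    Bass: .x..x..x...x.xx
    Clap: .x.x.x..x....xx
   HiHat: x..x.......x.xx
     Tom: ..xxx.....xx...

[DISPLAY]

      ▼12345678901234      
  Bass·█··█··█···█·██      
  Clap·█·█·█··█····██      
 HiHat█··█·······█·██      
   Tom··███·····██···      
                           
                           
                           
                           
                           


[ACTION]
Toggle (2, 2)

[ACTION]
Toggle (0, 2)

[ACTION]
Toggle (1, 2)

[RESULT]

      ▼12345678901234      
  Bass·██·█··█···█·██      
  Clap·███·█··█····██      
 HiHat█·██·······█·██      
   Tom··███·····██···      
                           
                           
                           
                           
                           


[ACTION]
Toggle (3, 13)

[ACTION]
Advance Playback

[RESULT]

      0▼2345678901234      
  Bass·██·█··█···█·██      
  Clap·███·█··█····██      
 HiHat█·██·······█·██      
   Tom··███·····██·█·      
                           
                           
                           
                           
                           


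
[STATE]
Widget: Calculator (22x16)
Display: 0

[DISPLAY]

                     0
┌───┬───┬───┬───┐     
│ 7 │ 8 │ 9 │ ÷ │     
├───┼───┼───┼───┤     
│ 4 │ 5 │ 6 │ × │     
├───┼───┼───┼───┤     
│ 1 │ 2 │ 3 │ - │     
├───┼───┼───┼───┤     
│ 0 │ . │ = │ + │     
├───┼───┼───┼───┤     
│ C │ MC│ MR│ M+│     
└───┴───┴───┴───┘     
                      
                      
                      
                      


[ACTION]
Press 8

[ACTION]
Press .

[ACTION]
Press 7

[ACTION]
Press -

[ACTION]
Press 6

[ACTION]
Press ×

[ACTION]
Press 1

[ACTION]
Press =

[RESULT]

                   2.7
┌───┬───┬───┬───┐     
│ 7 │ 8 │ 9 │ ÷ │     
├───┼───┼───┼───┤     
│ 4 │ 5 │ 6 │ × │     
├───┼───┼───┼───┤     
│ 1 │ 2 │ 3 │ - │     
├───┼───┼───┼───┤     
│ 0 │ . │ = │ + │     
├───┼───┼───┼───┤     
│ C │ MC│ MR│ M+│     
└───┴───┴───┴───┘     
                      
                      
                      
                      


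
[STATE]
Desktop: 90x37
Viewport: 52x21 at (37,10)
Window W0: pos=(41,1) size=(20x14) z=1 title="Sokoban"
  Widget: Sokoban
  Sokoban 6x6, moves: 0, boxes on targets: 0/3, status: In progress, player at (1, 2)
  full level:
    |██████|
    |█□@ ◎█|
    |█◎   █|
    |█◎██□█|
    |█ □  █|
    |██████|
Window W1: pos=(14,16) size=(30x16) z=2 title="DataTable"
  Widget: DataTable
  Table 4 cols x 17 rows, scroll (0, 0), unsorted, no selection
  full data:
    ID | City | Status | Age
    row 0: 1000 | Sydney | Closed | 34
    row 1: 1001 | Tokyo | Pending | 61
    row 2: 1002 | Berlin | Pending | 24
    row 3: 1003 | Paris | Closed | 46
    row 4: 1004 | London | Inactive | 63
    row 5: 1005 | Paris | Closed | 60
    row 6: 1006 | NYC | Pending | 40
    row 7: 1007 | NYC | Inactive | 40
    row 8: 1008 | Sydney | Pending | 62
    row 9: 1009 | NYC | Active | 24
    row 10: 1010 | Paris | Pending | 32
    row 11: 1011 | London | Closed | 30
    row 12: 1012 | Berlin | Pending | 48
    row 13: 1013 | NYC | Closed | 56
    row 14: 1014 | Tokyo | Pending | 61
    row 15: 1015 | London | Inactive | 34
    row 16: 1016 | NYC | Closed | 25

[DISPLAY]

    ┃Moves: 0  0/3     ┃                            
    ┃                  ┃                            
    ┃                  ┃                            
    ┃                  ┃                            
    ┗━━━━━━━━━━━━━━━━━━┛                            
                                                    
━━━━━━┓                                             
      ┃                                             
──────┨                                             
ge    ┃                                             
──    ┃                                             
4     ┃                                             
1     ┃                                             
4     ┃                                             
6     ┃                                             
3     ┃                                             
0     ┃                                             
0     ┃                                             
0     ┃                                             
2     ┃                                             
4     ┃                                             


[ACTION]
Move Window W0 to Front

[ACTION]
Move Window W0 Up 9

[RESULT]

    ┃                  ┃                            
    ┃                  ┃                            
    ┃                  ┃                            
    ┗━━━━━━━━━━━━━━━━━━┛                            
                                                    
                                                    
━━━━━━┓                                             
      ┃                                             
──────┨                                             
ge    ┃                                             
──    ┃                                             
4     ┃                                             
1     ┃                                             
4     ┃                                             
6     ┃                                             
3     ┃                                             
0     ┃                                             
0     ┃                                             
0     ┃                                             
2     ┃                                             
4     ┃                                             


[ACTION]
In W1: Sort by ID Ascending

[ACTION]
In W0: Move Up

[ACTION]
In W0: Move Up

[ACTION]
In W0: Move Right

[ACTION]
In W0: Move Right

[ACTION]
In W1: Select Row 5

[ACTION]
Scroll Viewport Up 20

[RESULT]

    ┏━━━━━━━━━━━━━━━━━━┓                            
    ┃ Sokoban          ┃                            
    ┠──────────────────┨                            
    ┃██████            ┃                            
    ┃█□  +█            ┃                            
    ┃█◎   █            ┃                            
    ┃█◎██□█            ┃                            
    ┃█ □  █            ┃                            
    ┃██████            ┃                            
    ┃Moves: 2  0/3     ┃                            
    ┃                  ┃                            
    ┃                  ┃                            
    ┃                  ┃                            
    ┗━━━━━━━━━━━━━━━━━━┛                            
                                                    
                                                    
━━━━━━┓                                             
      ┃                                             
──────┨                                             
ge    ┃                                             
──    ┃                                             


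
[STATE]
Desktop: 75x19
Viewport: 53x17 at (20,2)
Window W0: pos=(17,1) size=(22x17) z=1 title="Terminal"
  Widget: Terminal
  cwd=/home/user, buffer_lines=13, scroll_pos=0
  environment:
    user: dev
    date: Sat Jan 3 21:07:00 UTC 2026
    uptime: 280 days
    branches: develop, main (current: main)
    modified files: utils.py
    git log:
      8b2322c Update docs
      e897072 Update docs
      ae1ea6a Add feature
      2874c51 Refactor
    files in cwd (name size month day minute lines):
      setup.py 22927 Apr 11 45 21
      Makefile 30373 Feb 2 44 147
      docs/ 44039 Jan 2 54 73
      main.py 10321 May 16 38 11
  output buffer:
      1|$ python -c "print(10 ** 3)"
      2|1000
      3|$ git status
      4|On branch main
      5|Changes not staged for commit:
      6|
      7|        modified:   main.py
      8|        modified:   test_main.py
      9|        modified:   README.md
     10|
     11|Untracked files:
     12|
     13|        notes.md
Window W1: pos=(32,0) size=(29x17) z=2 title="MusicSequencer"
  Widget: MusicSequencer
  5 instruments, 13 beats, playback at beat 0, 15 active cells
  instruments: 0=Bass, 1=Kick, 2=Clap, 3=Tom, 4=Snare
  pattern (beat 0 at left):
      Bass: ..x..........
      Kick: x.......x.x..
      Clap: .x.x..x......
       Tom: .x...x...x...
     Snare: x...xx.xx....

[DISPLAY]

erminal     ┠───────────────────────────┨            
────────────┃      ▼123456789012        ┃            
python -c "p┃  Bass··█··········        ┃            
00          ┃  Kick█·······█·█··        ┃            
git status  ┃  Clap·█·█··█······        ┃            
 branch main┃   Tom·█···█···█···        ┃            
anges not st┃ Snare█···██·██····        ┃            
            ┃                           ┃            
      modifi┃                           ┃            
      modifi┃                           ┃            
      modifi┃                           ┃            
            ┃                           ┃            
tracked file┃                           ┃            
            ┃                           ┃            
      notes.┗━━━━━━━━━━━━━━━━━━━━━━━━━━━┛            
━━━━━━━━━━━━━━━━━━┛                                  
                                                     


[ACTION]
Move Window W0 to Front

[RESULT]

erminal           ┃─────────────────────┨            
──────────────────┨▼123456789012        ┃            
python -c "print(1┃··█··········        ┃            
00                ┃█·······█·█··        ┃            
git status        ┃·█·█··█······        ┃            
 branch main      ┃·█···█···█···        ┃            
anges not staged f┃█···██·██····        ┃            
                  ┃                     ┃            
      modified:   ┃                     ┃            
      modified:   ┃                     ┃            
      modified:   ┃                     ┃            
                  ┃                     ┃            
tracked files:    ┃                     ┃            
                  ┃                     ┃            
      notes.md    ┃━━━━━━━━━━━━━━━━━━━━━┛            
━━━━━━━━━━━━━━━━━━┛                                  
                                                     


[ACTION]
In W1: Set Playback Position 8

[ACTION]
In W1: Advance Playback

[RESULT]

erminal           ┃─────────────────────┨            
──────────────────┨012345678▼012        ┃            
python -c "print(1┃··█··········        ┃            
00                ┃█·······█·█··        ┃            
git status        ┃·█·█··█······        ┃            
 branch main      ┃·█···█···█···        ┃            
anges not staged f┃█···██·██····        ┃            
                  ┃                     ┃            
      modified:   ┃                     ┃            
      modified:   ┃                     ┃            
      modified:   ┃                     ┃            
                  ┃                     ┃            
tracked files:    ┃                     ┃            
                  ┃                     ┃            
      notes.md    ┃━━━━━━━━━━━━━━━━━━━━━┛            
━━━━━━━━━━━━━━━━━━┛                                  
                                                     


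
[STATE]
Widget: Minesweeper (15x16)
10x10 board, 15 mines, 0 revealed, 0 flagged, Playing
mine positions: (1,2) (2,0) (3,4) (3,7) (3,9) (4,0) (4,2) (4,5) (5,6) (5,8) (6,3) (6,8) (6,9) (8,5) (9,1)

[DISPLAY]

■■■■■■■■■■     
■■■■■■■■■■     
■■■■■■■■■■     
■■■■■■■■■■     
■■■■■■■■■■     
■■■■■■■■■■     
■■■■■■■■■■     
■■■■■■■■■■     
■■■■■■■■■■     
■■■■■■■■■■     
               
               
               
               
               
               


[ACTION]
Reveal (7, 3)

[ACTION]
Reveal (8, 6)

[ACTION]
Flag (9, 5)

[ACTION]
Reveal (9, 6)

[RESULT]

■■■■■■■■■■     
■■■■■■■■■■     
■■■■■■■■■■     
■■■■■■■■■■     
■■■■■■■■■■     
■■■■■■■■■■     
■■■■■■■■■■     
■■■1■■■■■■     
■■■■■■1■■■     
■■■■■⚑1■■■     
               
               
               
               
               
               


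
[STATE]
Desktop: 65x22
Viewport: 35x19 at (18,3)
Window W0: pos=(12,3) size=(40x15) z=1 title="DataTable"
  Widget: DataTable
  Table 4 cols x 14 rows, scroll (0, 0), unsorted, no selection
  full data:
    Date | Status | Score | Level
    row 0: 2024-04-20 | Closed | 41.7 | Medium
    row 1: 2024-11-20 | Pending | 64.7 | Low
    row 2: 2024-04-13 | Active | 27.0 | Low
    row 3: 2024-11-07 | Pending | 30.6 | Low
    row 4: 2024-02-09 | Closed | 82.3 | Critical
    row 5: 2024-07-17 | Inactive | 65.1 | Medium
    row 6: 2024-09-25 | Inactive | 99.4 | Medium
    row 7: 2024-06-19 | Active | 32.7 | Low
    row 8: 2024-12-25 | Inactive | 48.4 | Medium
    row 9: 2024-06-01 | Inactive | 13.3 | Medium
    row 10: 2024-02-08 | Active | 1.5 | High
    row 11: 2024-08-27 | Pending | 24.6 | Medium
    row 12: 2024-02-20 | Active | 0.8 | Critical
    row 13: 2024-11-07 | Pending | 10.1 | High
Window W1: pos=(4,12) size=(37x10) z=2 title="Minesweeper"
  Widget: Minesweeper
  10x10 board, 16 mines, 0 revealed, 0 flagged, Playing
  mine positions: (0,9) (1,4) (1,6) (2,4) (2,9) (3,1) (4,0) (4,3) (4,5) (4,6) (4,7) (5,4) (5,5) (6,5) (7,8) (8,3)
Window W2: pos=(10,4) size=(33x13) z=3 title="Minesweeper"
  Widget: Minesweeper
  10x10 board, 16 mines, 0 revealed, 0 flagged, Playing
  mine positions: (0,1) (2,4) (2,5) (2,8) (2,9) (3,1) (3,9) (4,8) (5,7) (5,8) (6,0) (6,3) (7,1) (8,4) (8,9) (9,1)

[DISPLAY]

━━━━━━━━━━━━━━━━━━━━━━━━━━━━━━━━━┓ 
━━━━━━━━━━━━━━━━━━━━━━━━┓        ┃ 
eeper                   ┃────────┨ 
────────────────────────┨l       ┃ 
■■■                     ┃────    ┃ 
■■■                     ┃um      ┃ 
■■■                     ┃        ┃ 
■■■                     ┃        ┃ 
■■■                     ┃        ┃ 
■■■                     ┃ical    ┃ 
■■■                     ┃um      ┃ 
■■■                     ┃um      ┃ 
■■■                     ┃        ┃ 
━━━━━━━━━━━━━━━━━━━━━━━━┛um      ┃ 
                      ┃━━━━━━━━━━┛ 
                      ┃            
                      ┃            
                      ┃            
━━━━━━━━━━━━━━━━━━━━━━┛            


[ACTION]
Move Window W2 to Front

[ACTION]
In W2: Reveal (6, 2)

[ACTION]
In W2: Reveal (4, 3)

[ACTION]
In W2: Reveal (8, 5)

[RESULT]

━━━━━━━━━━━━━━━━━━━━━━━━━━━━━━━━━┓ 
━━━━━━━━━━━━━━━━━━━━━━━━┓        ┃ 
eeper                   ┃────────┨ 
────────────────────────┨l       ┃ 
■■■                     ┃────    ┃ 
■■■                     ┃um      ┃ 
■■■                     ┃        ┃ 
■■■                     ┃        ┃ 
■■■                     ┃        ┃ 
■■■                     ┃ical    ┃ 
22■                     ┃um      ┃ 
 1■                     ┃um      ┃ 
 1■                     ┃        ┃ 
━━━━━━━━━━━━━━━━━━━━━━━━┛um      ┃ 
                      ┃━━━━━━━━━━┛ 
                      ┃            
                      ┃            
                      ┃            
━━━━━━━━━━━━━━━━━━━━━━┛            


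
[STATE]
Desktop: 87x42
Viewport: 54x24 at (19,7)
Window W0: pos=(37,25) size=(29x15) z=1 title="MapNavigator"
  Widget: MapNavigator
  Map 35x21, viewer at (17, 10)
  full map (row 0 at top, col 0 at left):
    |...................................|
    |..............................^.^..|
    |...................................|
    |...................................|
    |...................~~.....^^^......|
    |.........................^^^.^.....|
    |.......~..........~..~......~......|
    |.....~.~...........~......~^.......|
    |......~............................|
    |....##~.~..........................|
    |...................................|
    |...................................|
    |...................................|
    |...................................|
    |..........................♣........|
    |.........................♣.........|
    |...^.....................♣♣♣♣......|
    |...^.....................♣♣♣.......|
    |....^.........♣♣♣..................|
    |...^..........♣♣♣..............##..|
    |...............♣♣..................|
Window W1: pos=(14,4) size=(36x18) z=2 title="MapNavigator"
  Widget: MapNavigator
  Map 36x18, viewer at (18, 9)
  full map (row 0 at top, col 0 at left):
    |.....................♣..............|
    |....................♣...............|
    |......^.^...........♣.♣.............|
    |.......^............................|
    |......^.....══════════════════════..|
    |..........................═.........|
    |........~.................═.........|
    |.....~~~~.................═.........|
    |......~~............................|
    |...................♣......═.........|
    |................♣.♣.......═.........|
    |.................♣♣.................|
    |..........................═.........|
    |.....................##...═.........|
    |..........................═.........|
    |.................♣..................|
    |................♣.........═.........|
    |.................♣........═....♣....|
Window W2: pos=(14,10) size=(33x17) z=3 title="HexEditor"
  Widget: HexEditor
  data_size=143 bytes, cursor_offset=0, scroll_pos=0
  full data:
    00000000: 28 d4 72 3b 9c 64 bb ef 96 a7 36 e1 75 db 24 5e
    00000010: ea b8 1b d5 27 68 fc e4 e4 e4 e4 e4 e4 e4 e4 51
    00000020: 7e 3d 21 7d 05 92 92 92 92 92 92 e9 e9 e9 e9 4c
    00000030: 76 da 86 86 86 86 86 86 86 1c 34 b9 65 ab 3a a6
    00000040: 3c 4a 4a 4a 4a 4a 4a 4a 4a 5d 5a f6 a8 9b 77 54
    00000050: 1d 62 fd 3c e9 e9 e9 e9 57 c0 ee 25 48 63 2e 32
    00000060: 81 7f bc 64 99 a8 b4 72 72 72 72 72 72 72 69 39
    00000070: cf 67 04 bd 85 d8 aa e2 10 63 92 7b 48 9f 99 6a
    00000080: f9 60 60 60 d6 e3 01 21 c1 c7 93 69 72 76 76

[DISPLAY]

.^.^...........♣.♣............┃                       
..^...........................┃                       
.^.....══════════════════════.┃                       
━━━━━━━━━━━━━━━━━━━━━━━━━━━┓..┃                       
Editor                     ┃..┃                       
───────────────────────────┨..┃                       
0000  28 d4 72 3b 9c 64 bb ┃..┃                       
0010  ea b8 1b d5 27 68 fc ┃..┃                       
0020  7e 3d 21 7d 05 92 92 ┃..┃                       
0030  76 da 86 86 86 86 86 ┃..┃                       
0040  3c 4a 4a 4a 4a 4a 4a ┃..┃                       
0050  1d 62 fd 3c e9 e9 e9 ┃..┃                       
0060  81 7f bc 64 99 a8 b4 ┃..┃                       
0070  cf 67 04 bd 85 d8 aa ┃..┃                       
0080  f9 60 60 60 d6 e3 01 ┃━━┛                       
                           ┃                          
                           ┃                          
                           ┃                          
                           ┃━━━━━━━━━━━━━━━━━━┓       
━━━━━━━━━━━━━━━━━━━━━━━━━━━┛ator              ┃       
                  ┠───────────────────────────┨       
                  ┃.....................^^^.^.┃       
                  ┃...~..........~..~......~..┃       
                  ┃.~.~...........~......~^...┃       


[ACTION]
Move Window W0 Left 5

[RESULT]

.^.^...........♣.♣............┃                       
..^...........................┃                       
.^.....══════════════════════.┃                       
━━━━━━━━━━━━━━━━━━━━━━━━━━━┓..┃                       
Editor                     ┃..┃                       
───────────────────────────┨..┃                       
0000  28 d4 72 3b 9c 64 bb ┃..┃                       
0010  ea b8 1b d5 27 68 fc ┃..┃                       
0020  7e 3d 21 7d 05 92 92 ┃..┃                       
0030  76 da 86 86 86 86 86 ┃..┃                       
0040  3c 4a 4a 4a 4a 4a 4a ┃..┃                       
0050  1d 62 fd 3c e9 e9 e9 ┃..┃                       
0060  81 7f bc 64 99 a8 b4 ┃..┃                       
0070  cf 67 04 bd 85 d8 aa ┃..┃                       
0080  f9 60 60 60 d6 e3 01 ┃━━┛                       
                           ┃                          
                           ┃                          
                           ┃                          
                           ┃━━━━━━━━━━━━━┓            
━━━━━━━━━━━━━━━━━━━━━━━━━━━┛             ┃            
             ┠───────────────────────────┨            
             ┃.....................^^^.^.┃            
             ┃...~..........~..~......~..┃            
             ┃.~.~...........~......~^...┃            


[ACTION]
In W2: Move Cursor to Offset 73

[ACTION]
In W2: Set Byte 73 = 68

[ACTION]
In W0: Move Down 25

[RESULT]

.^.^...........♣.♣............┃                       
..^...........................┃                       
.^.....══════════════════════.┃                       
━━━━━━━━━━━━━━━━━━━━━━━━━━━┓..┃                       
Editor                     ┃..┃                       
───────────────────────────┨..┃                       
0000  28 d4 72 3b 9c 64 bb ┃..┃                       
0010  ea b8 1b d5 27 68 fc ┃..┃                       
0020  7e 3d 21 7d 05 92 92 ┃..┃                       
0030  76 da 86 86 86 86 86 ┃..┃                       
0040  3c 4a 4a 4a 4a 4a 4a ┃..┃                       
0050  1d 62 fd 3c e9 e9 e9 ┃..┃                       
0060  81 7f bc 64 99 a8 b4 ┃..┃                       
0070  cf 67 04 bd 85 d8 aa ┃..┃                       
0080  f9 60 60 60 d6 e3 01 ┃━━┛                       
                           ┃                          
                           ┃                          
                           ┃                          
                           ┃━━━━━━━━━━━━━┓            
━━━━━━━━━━━━━━━━━━━━━━━━━━━┛             ┃            
             ┠───────────────────────────┨            
             ┃.....................♣.....┃            
             ┃.....................♣♣♣♣..┃            
             ┃.....................♣♣♣...┃            
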